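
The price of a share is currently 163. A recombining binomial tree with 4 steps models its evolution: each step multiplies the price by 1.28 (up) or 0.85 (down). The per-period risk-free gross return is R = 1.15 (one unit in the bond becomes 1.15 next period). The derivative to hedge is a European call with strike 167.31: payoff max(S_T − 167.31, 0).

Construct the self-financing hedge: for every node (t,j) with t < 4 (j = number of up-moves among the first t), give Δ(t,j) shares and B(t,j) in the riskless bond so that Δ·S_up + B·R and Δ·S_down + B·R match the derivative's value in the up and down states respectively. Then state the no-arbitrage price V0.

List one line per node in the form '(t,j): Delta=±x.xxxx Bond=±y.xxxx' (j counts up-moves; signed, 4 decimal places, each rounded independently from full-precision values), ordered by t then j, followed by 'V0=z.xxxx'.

(0,0): Delta=0.9185 Bond=-80.2603
(1,0): Delta=0.7403 Bond=-67.6053
(1,1): Delta=0.9698 Bond=-103.0001
(2,0): Delta=0.3072 Bond=-26.7381
(2,1): Delta=0.8649 Bond=-99.8496
(2,2): Delta=1.0000 Bond=-126.5104
(3,0): Delta=0.0000 Bond=0.0000
(3,1): Delta=0.3956 Bond=-44.0733
(3,2): Delta=1.0000 Bond=-145.4870
(3,3): Delta=1.0000 Bond=-145.4870
V0=69.4601

Under the risk-neutral measure, an up-move has probability p* = (R−d)/(u−d) = 0.6977 and values discount at R = 1.15.
Terminal payoffs: V(4,0)=0.0000, V(4,1)=0.0000, V(4,2)=25.6403, V(4,3)=123.2504, V(4,4)=270.2398
(3,0): S=100.1024. Δ = (V_up−V_dn)/(S_up−S_dn) = (0.0000−0.0000)/(128.1310−85.0870) = 0.0000. V = [p*·0.0000 + (1−p*)·0.0000]/1.15 = 0.0000. B = V − Δ·S = 0.0000.
(3,1): S=150.7424. Δ = (V_up−V_dn)/(S_up−S_dn) = (25.6403−0.0000)/(192.9503−128.1310) = 0.3956. V = [p*·25.6403 + (1−p*)·0.0000]/1.15 = 15.5553. B = V − Δ·S = -44.0733.
(3,2): S=227.0003. Δ = (V_up−V_dn)/(S_up−S_dn) = (123.2504−25.6403)/(290.5604−192.9503) = 1.0000. V = [p*·123.2504 + (1−p*)·25.6403]/1.15 = 81.5134. B = V − Δ·S = -145.4870.
(3,3): S=341.8358. Δ = (V_up−V_dn)/(S_up−S_dn) = (270.2398−123.2504)/(437.5498−290.5604) = 1.0000. V = [p*·270.2398 + (1−p*)·123.2504]/1.15 = 196.3488. B = V − Δ·S = -145.4870.
(2,0): S=117.7675. Δ = (V_up−V_dn)/(S_up−S_dn) = (15.5553−0.0000)/(150.7424−100.1024) = 0.3072. V = [p*·15.5553 + (1−p*)·0.0000]/1.15 = 9.4370. B = V − Δ·S = -26.7381.
(2,1): S=177.3440. Δ = (V_up−V_dn)/(S_up−S_dn) = (81.5134−15.5553)/(227.0003−150.7424) = 0.8649. V = [p*·81.5134 + (1−p*)·15.5553]/1.15 = 53.5413. B = V − Δ·S = -99.8496.
(2,2): S=267.0592. Δ = (V_up−V_dn)/(S_up−S_dn) = (196.3488−81.5134)/(341.8358−227.0003) = 1.0000. V = [p*·196.3488 + (1−p*)·81.5134]/1.15 = 140.5488. B = V − Δ·S = -126.5104.
(1,0): S=138.5500. Δ = (V_up−V_dn)/(S_up−S_dn) = (53.5413−9.4370)/(177.3440−117.7675) = 0.7403. V = [p*·53.5413 + (1−p*)·9.4370]/1.15 = 34.9630. B = V − Δ·S = -67.6053.
(1,1): S=208.6400. Δ = (V_up−V_dn)/(S_up−S_dn) = (140.5488−53.5413)/(267.0592−177.3440) = 0.9698. V = [p*·140.5488 + (1−p*)·53.5413]/1.15 = 99.3428. B = V − Δ·S = -103.0001.
(0,0): S=163.0000. Δ = (V_up−V_dn)/(S_up−S_dn) = (99.3428−34.9630)/(208.6400−138.5500) = 0.9185. V = [p*·99.3428 + (1−p*)·34.9630]/1.15 = 69.4601. B = V − Δ·S = -80.2603.
Each (Δ,B) replicates both successor values, so the strategy is self-financing and V0 is arbitrage-free.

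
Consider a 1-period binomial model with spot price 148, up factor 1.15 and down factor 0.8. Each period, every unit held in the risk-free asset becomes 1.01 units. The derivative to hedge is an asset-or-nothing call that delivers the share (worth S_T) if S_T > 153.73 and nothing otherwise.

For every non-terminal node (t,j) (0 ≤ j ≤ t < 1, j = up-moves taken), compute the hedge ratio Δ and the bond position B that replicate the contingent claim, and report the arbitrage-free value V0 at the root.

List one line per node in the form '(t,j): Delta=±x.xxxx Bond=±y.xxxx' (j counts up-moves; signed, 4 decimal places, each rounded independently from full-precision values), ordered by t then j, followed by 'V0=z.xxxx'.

Risk-neutral probability p* = (R−d)/(u−d) = (1.01−0.8)/(1.15−0.8) = 0.6000.
Terminal payoffs: V(1,0)=0.0000, V(1,1)=170.2000
Node (0,0) S=148.0000: V=(p*·170.2000+(1−p*)·0.0000)/1.01=101.1089; Δ=(170.2000−0.0000)/(170.2000−118.4000)=3.2857; B=V−Δ·S=-385.1768
Root portfolio cost Δ·148+B reproduces V0=101.1089.

(0,0): Delta=3.2857 Bond=-385.1768
V0=101.1089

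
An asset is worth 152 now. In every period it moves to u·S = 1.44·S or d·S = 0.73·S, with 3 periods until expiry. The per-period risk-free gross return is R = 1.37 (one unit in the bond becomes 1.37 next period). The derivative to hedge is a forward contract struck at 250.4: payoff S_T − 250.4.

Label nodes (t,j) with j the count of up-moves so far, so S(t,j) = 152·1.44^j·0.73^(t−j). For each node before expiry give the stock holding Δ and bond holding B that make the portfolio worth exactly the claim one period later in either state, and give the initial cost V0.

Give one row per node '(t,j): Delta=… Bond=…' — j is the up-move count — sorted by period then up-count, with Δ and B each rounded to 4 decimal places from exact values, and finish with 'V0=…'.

Risk-neutral probability p* = (R−d)/(u−d) = (1.37−0.73)/(1.44−0.73) = 0.9014.
At expiry t=3: V(3,0)=-191.2694, V(3,1)=-133.7588, V(3,2)=-20.3133, V(3,3)=203.4696
(2,0): S=81.0008. Δ = (V_up−V_dn)/(S_up−S_dn) = (-133.7588−-191.2694)/(116.6412−59.1306) = 1.0000. V = [p*·-133.7588 + (1−p*)·-191.2694]/1.37 = -101.7729. B = V − Δ·S = -182.7737.
(2,1): S=159.7824. Δ = (V_up−V_dn)/(S_up−S_dn) = (-20.3133−-133.7588)/(230.0867−116.6412) = 1.0000. V = [p*·-20.3133 + (1−p*)·-133.7588]/1.37 = -22.9913. B = V − Δ·S = -182.7737.
(2,2): S=315.1872. Δ = (V_up−V_dn)/(S_up−S_dn) = (203.4696−-20.3133)/(453.8696−230.0867) = 1.0000. V = [p*·203.4696 + (1−p*)·-20.3133]/1.37 = 132.4135. B = V − Δ·S = -182.7737.
(1,0): S=110.9600. Δ = (V_up−V_dn)/(S_up−S_dn) = (-22.9913−-101.7729)/(159.7824−81.0008) = 1.0000. V = [p*·-22.9913 + (1−p*)·-101.7729]/1.37 = -22.4515. B = V − Δ·S = -133.4115.
(1,1): S=218.8800. Δ = (V_up−V_dn)/(S_up−S_dn) = (132.4135−-22.9913)/(315.1872−159.7824) = 1.0000. V = [p*·132.4135 + (1−p*)·-22.9913]/1.37 = 85.4685. B = V − Δ·S = -133.4115.
(0,0): S=152.0000. Δ = (V_up−V_dn)/(S_up−S_dn) = (85.4685−-22.4515)/(218.8800−110.9600) = 1.0000. V = [p*·85.4685 + (1−p*)·-22.4515]/1.37 = 54.6194. B = V − Δ·S = -97.3806.
Each (Δ,B) replicates both successor values, so the strategy is self-financing and V0 is arbitrage-free.

(0,0): Delta=1.0000 Bond=-97.3806
(1,0): Delta=1.0000 Bond=-133.4115
(1,1): Delta=1.0000 Bond=-133.4115
(2,0): Delta=1.0000 Bond=-182.7737
(2,1): Delta=1.0000 Bond=-182.7737
(2,2): Delta=1.0000 Bond=-182.7737
V0=54.6194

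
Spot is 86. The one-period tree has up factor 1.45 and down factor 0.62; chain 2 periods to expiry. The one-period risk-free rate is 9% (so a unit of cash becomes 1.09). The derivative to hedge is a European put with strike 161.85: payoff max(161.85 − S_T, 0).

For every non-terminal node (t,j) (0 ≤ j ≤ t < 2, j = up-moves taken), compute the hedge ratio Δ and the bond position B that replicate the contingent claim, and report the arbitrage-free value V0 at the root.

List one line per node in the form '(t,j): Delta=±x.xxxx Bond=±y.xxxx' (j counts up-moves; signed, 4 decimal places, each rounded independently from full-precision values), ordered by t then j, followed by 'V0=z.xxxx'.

(0,0): Delta=-0.8620 Bond=129.4739
(1,0): Delta=-1.0000 Bond=148.4862
(1,1): Delta=-0.8168 Bond=135.4893
V0=55.3444

Risk-neutral probability p* = (R−d)/(u−d) = (1.09−0.62)/(1.45−0.62) = 0.5663.
Terminal payoffs: V(2,0)=128.7916, V(2,1)=84.5360, V(2,2)=0.0000
  t=1,j=0: stock 53.3200 → up 77.3140 (V=84.5360), down 33.0584 (V=128.7916). Price 95.1662; hedge Δ=-1.0000, bond B=148.4862.
  t=1,j=1: stock 124.7000 → up 180.8150 (V=0.0000), down 77.3140 (V=84.5360). Price 33.6387; hedge Δ=-0.8168, bond B=135.4893.
  t=0,j=0: stock 86.0000 → up 124.7000 (V=33.6387), down 53.3200 (V=95.1662). Price 55.3444; hedge Δ=-0.8620, bond B=129.4739.
Each (Δ,B) replicates both successor values, so the strategy is self-financing and V0 is arbitrage-free.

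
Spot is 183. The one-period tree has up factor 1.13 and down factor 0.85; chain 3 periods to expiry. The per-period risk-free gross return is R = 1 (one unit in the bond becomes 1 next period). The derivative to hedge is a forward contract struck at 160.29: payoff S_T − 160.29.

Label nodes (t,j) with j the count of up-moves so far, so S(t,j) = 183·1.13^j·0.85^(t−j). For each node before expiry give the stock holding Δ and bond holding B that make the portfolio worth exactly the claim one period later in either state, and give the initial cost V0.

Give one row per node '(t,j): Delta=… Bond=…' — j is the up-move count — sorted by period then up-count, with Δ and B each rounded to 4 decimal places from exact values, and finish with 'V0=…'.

(0,0): Delta=1.0000 Bond=-160.2900
(1,0): Delta=1.0000 Bond=-160.2900
(1,1): Delta=1.0000 Bond=-160.2900
(2,0): Delta=1.0000 Bond=-160.2900
(2,1): Delta=1.0000 Bond=-160.2900
(2,2): Delta=1.0000 Bond=-160.2900
V0=22.7100

Since d<R<u, set p* = (R−d)/(u−d) = 0.5357; price each node as the discounted p*-expectation of its children.
Terminal payoffs: V(3,0)=-47.9051, V(3,1)=-10.8842, V(3,2)=38.3318, V(3,3)=103.7602
Node (2,0) S=132.2175: V=(p*·-10.8842+(1−p*)·-47.9051)/1=-28.0725; Δ=(-10.8842−-47.9051)/(149.4058−112.3849)=1.0000; B=V−Δ·S=-160.2900
Node (2,1) S=175.7715: V=(p*·38.3318+(1−p*)·-10.8842)/1=15.4815; Δ=(38.3318−-10.8842)/(198.6218−149.4058)=1.0000; B=V−Δ·S=-160.2900
Node (2,2) S=233.6727: V=(p*·103.7602+(1−p*)·38.3318)/1=73.3827; Δ=(103.7602−38.3318)/(264.0502−198.6218)=1.0000; B=V−Δ·S=-160.2900
Node (1,0) S=155.5500: V=(p*·15.4815+(1−p*)·-28.0725)/1=-4.7400; Δ=(15.4815−-28.0725)/(175.7715−132.2175)=1.0000; B=V−Δ·S=-160.2900
Node (1,1) S=206.7900: V=(p*·73.3827+(1−p*)·15.4815)/1=46.5000; Δ=(73.3827−15.4815)/(233.6727−175.7715)=1.0000; B=V−Δ·S=-160.2900
Node (0,0) S=183.0000: V=(p*·46.5000+(1−p*)·-4.7400)/1=22.7100; Δ=(46.5000−-4.7400)/(206.7900−155.5500)=1.0000; B=V−Δ·S=-160.2900
The time-0 hedge costs 22.7100, which is the no-arbitrage price.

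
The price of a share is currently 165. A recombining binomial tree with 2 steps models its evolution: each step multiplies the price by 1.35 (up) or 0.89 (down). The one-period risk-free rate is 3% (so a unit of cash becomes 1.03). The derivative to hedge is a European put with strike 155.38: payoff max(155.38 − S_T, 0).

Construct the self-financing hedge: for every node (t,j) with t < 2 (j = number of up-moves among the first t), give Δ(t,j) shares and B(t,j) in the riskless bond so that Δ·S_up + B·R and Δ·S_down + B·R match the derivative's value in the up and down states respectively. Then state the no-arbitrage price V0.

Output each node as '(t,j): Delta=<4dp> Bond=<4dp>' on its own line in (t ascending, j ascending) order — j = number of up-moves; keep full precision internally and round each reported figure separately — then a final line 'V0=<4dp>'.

Since d<R<u, set p* = (R−d)/(u−d) = 0.3043; price each node as the discounted p*-expectation of its children.
Payoff layer (t=2): V(2,0)=24.6835, V(2,1)=0.0000, V(2,2)=0.0000
Node (1,0) S=146.8500: V=(p*·0.0000+(1−p*)·24.6835)/1.03=16.6710; Δ=(0.0000−24.6835)/(198.2475−130.6965)=-0.3654; B=V−Δ·S=70.3308
Node (1,1) S=222.7500: V=(p*·0.0000+(1−p*)·0.0000)/1.03=0.0000; Δ=(0.0000−0.0000)/(300.7125−198.2475)=0.0000; B=V−Δ·S=0.0000
Node (0,0) S=165.0000: V=(p*·0.0000+(1−p*)·16.6710)/1.03=11.2594; Δ=(0.0000−16.6710)/(222.7500−146.8500)=-0.2196; B=V−Δ·S=47.5007
The time-0 hedge costs 11.2594, which is the no-arbitrage price.

(0,0): Delta=-0.2196 Bond=47.5007
(1,0): Delta=-0.3654 Bond=70.3308
(1,1): Delta=0.0000 Bond=0.0000
V0=11.2594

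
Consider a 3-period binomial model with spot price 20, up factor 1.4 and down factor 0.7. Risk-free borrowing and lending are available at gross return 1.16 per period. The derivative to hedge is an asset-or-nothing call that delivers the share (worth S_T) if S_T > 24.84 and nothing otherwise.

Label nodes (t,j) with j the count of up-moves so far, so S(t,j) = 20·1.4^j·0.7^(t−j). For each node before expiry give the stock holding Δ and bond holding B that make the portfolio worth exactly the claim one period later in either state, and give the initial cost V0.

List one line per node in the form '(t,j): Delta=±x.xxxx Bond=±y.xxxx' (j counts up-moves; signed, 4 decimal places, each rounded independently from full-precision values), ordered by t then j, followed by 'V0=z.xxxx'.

(0,0): Delta=1.2854 Bond=-7.9216
(1,0): Delta=1.5862 Bond=-13.4007
(1,1): Delta=1.2069 Bond=-6.9917
(2,0): Delta=0.0000 Bond=0.0000
(2,1): Delta=2.0000 Bond=-23.6552
(2,2): Delta=1.0000 Bond=0.0000
V0=17.7859

Since d<R<u, set p* = (R−d)/(u−d) = 0.6571; price each node as the discounted p*-expectation of its children.
Payoff layer (t=3): V(3,0)=0.0000, V(3,1)=0.0000, V(3,2)=27.4400, V(3,3)=54.8800
  t=2,j=0: stock 9.8000 → up 13.7200 (V=0.0000), down 6.8600 (V=0.0000). Price 0.0000; hedge Δ=0.0000, bond B=0.0000.
  t=2,j=1: stock 19.6000 → up 27.4400 (V=27.4400), down 13.7200 (V=0.0000). Price 15.5448; hedge Δ=2.0000, bond B=-23.6552.
  t=2,j=2: stock 39.2000 → up 54.8800 (V=54.8800), down 27.4400 (V=27.4400). Price 39.2000; hedge Δ=1.0000, bond B=0.0000.
  t=1,j=0: stock 14.0000 → up 19.6000 (V=15.5448), down 9.8000 (V=0.0000). Price 8.8062; hedge Δ=1.5862, bond B=-13.4007.
  t=1,j=1: stock 28.0000 → up 39.2000 (V=39.2000), down 19.6000 (V=15.5448). Price 26.8014; hedge Δ=1.2069, bond B=-6.9917.
  t=0,j=0: stock 20.0000 → up 28.0000 (V=26.8014), down 14.0000 (V=8.8062). Price 17.7859; hedge Δ=1.2854, bond B=-7.9216.
Self-financing check: at every node Δ·S+B equals the discounted successor values.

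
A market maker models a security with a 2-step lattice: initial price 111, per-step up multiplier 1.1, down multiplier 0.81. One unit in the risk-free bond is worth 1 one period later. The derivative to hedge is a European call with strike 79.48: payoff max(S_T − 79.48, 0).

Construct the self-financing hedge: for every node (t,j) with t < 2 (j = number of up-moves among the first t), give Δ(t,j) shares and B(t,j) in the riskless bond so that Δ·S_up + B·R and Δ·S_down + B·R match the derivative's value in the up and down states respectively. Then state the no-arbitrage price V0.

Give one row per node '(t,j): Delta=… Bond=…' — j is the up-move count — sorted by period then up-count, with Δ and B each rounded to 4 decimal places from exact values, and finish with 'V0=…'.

Risk-neutral probability p* = (R−d)/(u−d) = (1−0.81)/(1.1−0.81) = 0.6552.
Terminal values V(2,·): V(2,0)=0.0000, V(2,1)=19.4210, V(2,2)=54.8300
  t=1,j=0: stock 89.9100 → up 98.9010 (V=19.4210), down 72.8271 (V=0.0000). Price 12.7241; hedge Δ=0.7448, bond B=-54.2449.
  t=1,j=1: stock 122.1000 → up 134.3100 (V=54.8300), down 98.9010 (V=19.4210). Price 42.6200; hedge Δ=1.0000, bond B=-79.4800.
  t=0,j=0: stock 111.0000 → up 122.1000 (V=42.6200), down 89.9100 (V=12.7241). Price 32.3111; hedge Δ=0.9287, bond B=-70.7782.
The time-0 hedge costs 32.3111, which is the no-arbitrage price.

(0,0): Delta=0.9287 Bond=-70.7782
(1,0): Delta=0.7448 Bond=-54.2449
(1,1): Delta=1.0000 Bond=-79.4800
V0=32.3111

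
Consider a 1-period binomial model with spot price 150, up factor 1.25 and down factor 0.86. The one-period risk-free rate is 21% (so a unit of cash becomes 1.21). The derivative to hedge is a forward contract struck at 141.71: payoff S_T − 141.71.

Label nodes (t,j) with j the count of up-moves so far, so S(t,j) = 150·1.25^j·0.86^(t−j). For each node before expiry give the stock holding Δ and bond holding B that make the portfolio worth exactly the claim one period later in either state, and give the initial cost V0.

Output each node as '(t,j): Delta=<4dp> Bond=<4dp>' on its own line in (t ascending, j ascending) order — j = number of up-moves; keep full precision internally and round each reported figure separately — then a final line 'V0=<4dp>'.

(0,0): Delta=1.0000 Bond=-117.1157
V0=32.8843

Risk-neutral probability p* = (R−d)/(u−d) = (1.21−0.86)/(1.25−0.86) = 0.8974.
Payoff layer (t=1): V(1,0)=-12.7100, V(1,1)=45.7900
(0,0): S=150.0000. Δ = (V_up−V_dn)/(S_up−S_dn) = (45.7900−-12.7100)/(187.5000−129.0000) = 1.0000. V = [p*·45.7900 + (1−p*)·-12.7100]/1.21 = 32.8843. B = V − Δ·S = -117.1157.
Each (Δ,B) replicates both successor values, so the strategy is self-financing and V0 is arbitrage-free.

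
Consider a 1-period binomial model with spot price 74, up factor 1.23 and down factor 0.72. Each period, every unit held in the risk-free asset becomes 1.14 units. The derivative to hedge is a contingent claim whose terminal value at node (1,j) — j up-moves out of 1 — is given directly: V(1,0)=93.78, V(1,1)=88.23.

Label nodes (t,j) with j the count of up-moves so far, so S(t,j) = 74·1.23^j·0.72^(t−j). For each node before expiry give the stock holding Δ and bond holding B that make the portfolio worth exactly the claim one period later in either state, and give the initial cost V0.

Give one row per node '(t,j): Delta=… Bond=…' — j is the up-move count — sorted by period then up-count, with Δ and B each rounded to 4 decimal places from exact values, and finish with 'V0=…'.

Under the risk-neutral measure, an up-move has probability p* = (R−d)/(u−d) = 0.8235 and values discount at R = 1.14.
Payoff layer (t=1): V(1,0)=93.7800, V(1,1)=88.2300
Node (0,0) S=74.0000: V=(p*·88.2300+(1−p*)·93.7800)/1.14=78.2539; Δ=(88.2300−93.7800)/(91.0200−53.2800)=-0.1471; B=V−Δ·S=89.1362
Self-financing check: at every node Δ·S+B equals the discounted successor values.

(0,0): Delta=-0.1471 Bond=89.1362
V0=78.2539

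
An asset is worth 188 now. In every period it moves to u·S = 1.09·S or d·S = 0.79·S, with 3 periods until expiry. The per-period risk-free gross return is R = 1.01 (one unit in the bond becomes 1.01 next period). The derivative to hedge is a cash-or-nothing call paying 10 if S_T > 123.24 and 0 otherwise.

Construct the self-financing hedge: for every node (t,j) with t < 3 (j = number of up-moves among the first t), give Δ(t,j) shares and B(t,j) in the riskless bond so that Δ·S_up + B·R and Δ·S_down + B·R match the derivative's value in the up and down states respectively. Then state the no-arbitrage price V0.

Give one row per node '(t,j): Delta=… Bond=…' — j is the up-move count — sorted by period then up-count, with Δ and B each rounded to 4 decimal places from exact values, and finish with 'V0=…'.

(0,0): Delta=0.0124 Bond=7.1982
(1,0): Delta=0.0593 Bond=0.3050
(1,1): Delta=0.0000 Bond=9.8030
(2,0): Delta=0.2841 Bond=-26.0726
(2,1): Delta=0.0000 Bond=9.9010
(2,2): Delta=0.0000 Bond=9.9010
V0=9.5218

Risk-neutral probability p* = (R−d)/(u−d) = (1.01−0.79)/(1.09−0.79) = 0.7333.
Terminal payoffs: V(3,0)=0.0000, V(3,1)=10.0000, V(3,2)=10.0000, V(3,3)=10.0000
Node (2,0) S=117.3308: V=(p*·10.0000+(1−p*)·0.0000)/1.01=7.2607; Δ=(10.0000−0.0000)/(127.8906−92.6913)=0.2841; B=V−Δ·S=-26.0726
Node (2,1) S=161.8868: V=(p*·10.0000+(1−p*)·10.0000)/1.01=9.9010; Δ=(10.0000−10.0000)/(176.4566−127.8906)=0.0000; B=V−Δ·S=9.9010
Node (2,2) S=223.3628: V=(p*·10.0000+(1−p*)·10.0000)/1.01=9.9010; Δ=(10.0000−10.0000)/(243.4655−176.4566)=0.0000; B=V−Δ·S=9.9010
Node (1,0) S=148.5200: V=(p*·9.9010+(1−p*)·7.2607)/1.01=9.1059; Δ=(9.9010−7.2607)/(161.8868−117.3308)=0.0593; B=V−Δ·S=0.3050
Node (1,1) S=204.9200: V=(p*·9.9010+(1−p*)·9.9010)/1.01=9.8030; Δ=(9.9010−9.9010)/(223.3628−161.8868)=0.0000; B=V−Δ·S=9.8030
Node (0,0) S=188.0000: V=(p*·9.8030+(1−p*)·9.1059)/1.01=9.5218; Δ=(9.8030−9.1059)/(204.9200−148.5200)=0.0124; B=V−Δ·S=7.1982
Self-financing check: at every node Δ·S+B equals the discounted successor values.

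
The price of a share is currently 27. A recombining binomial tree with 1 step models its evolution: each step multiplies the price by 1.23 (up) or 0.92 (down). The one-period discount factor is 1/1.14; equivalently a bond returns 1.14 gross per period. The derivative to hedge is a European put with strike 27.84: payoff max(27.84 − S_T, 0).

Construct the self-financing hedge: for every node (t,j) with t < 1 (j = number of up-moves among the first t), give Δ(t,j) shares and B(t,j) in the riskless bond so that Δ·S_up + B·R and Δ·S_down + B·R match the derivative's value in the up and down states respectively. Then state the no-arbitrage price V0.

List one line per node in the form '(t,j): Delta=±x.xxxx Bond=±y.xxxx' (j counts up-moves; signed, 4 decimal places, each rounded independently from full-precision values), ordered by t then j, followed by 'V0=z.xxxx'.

(0,0): Delta=-0.3584 Bond=10.4414
V0=0.7640

The replicating-portfolio and risk-neutral prices coincide; use p* = (1.14−0.92)/(1.23−0.92) = 0.7097 for the latter.
Terminal payoffs: V(1,0)=3.0000, V(1,1)=0.0000
  t=0,j=0: stock 27.0000 → up 33.2100 (V=0.0000), down 24.8400 (V=3.0000). Price 0.7640; hedge Δ=-0.3584, bond B=10.4414.
The time-0 hedge costs 0.7640, which is the no-arbitrage price.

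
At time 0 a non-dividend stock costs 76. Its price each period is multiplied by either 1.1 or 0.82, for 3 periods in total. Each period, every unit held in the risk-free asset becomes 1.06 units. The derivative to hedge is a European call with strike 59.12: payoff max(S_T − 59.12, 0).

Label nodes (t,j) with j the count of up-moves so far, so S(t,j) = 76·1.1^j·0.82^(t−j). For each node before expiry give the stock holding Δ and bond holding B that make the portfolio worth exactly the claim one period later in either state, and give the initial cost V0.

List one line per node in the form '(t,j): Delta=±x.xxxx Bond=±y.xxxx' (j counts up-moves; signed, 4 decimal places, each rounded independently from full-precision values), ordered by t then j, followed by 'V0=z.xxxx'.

No-arbitrage ⇒ martingale measure with p* = (R−d)/(u−d) = 0.8571.
At expiry t=3: V(3,0)=0.0000, V(3,1)=0.0000, V(3,2)=16.2872, V(3,3)=42.0360
Node (2,0) S=51.1024: V=(p*·0.0000+(1−p*)·0.0000)/1.06=0.0000; Δ=(0.0000−0.0000)/(56.2126−41.9040)=0.0000; B=V−Δ·S=0.0000
Node (2,1) S=68.5520: V=(p*·16.2872+(1−p*)·0.0000)/1.06=13.1702; Δ=(16.2872−0.0000)/(75.4072−56.2126)=0.8485; B=V−Δ·S=-44.9983
Node (2,2) S=91.9600: V=(p*·42.0360+(1−p*)·16.2872)/1.06=36.1864; Δ=(42.0360−16.2872)/(101.1560−75.4072)=1.0000; B=V−Δ·S=-55.7736
Node (1,0) S=62.3200: V=(p*·13.1702+(1−p*)·0.0000)/1.06=10.6498; Δ=(13.1702−0.0000)/(68.5520−51.1024)=0.7548; B=V−Δ·S=-36.3868
Node (1,1) S=83.6000: V=(p*·36.1864+(1−p*)·13.1702)/1.06=31.0362; Δ=(36.1864−13.1702)/(91.9600−68.5520)=0.9833; B=V−Δ·S=-51.1644
Node (0,0) S=76.0000: V=(p*·31.0362+(1−p*)·10.6498)/1.06=26.5320; Δ=(31.0362−10.6498)/(83.6000−62.3200)=0.9580; B=V−Δ·S=-46.2767
Root portfolio cost Δ·76+B reproduces V0=26.5320.

(0,0): Delta=0.9580 Bond=-46.2767
(1,0): Delta=0.7548 Bond=-36.3868
(1,1): Delta=0.9833 Bond=-51.1644
(2,0): Delta=0.0000 Bond=0.0000
(2,1): Delta=0.8485 Bond=-44.9983
(2,2): Delta=1.0000 Bond=-55.7736
V0=26.5320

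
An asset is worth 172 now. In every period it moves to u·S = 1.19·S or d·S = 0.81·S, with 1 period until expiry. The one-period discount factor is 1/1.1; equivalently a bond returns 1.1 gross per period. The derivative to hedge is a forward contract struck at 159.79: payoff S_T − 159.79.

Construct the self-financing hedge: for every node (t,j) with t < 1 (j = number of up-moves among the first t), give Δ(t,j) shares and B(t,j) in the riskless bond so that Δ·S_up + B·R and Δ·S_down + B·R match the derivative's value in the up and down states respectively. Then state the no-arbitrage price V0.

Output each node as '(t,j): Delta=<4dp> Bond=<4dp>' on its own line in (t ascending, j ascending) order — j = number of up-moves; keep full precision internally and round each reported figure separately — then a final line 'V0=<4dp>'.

(0,0): Delta=1.0000 Bond=-145.2636
V0=26.7364

The replicating-portfolio and risk-neutral prices coincide; use p* = (1.1−0.81)/(1.19−0.81) = 0.7632 for the latter.
Terminal values V(1,·): V(1,0)=-20.4700, V(1,1)=44.8900
(0,0): S=172.0000. Δ = (V_up−V_dn)/(S_up−S_dn) = (44.8900−-20.4700)/(204.6800−139.3200) = 1.0000. V = [p*·44.8900 + (1−p*)·-20.4700]/1.1 = 26.7364. B = V − Δ·S = -145.2636.
Root portfolio cost Δ·172+B reproduces V0=26.7364.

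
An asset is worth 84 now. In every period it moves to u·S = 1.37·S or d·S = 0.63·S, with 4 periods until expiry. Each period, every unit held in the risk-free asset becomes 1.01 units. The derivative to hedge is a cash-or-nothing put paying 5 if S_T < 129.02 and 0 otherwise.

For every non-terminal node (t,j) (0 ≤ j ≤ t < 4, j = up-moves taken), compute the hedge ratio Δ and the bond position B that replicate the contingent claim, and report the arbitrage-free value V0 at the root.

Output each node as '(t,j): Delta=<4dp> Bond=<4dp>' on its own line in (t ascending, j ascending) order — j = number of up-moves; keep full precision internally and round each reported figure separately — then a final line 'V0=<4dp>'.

No-arbitrage ⇒ martingale measure with p* = (R−d)/(u−d) = 0.5135.
Terminal payoffs: V(4,0)=5.0000, V(4,1)=5.0000, V(4,2)=5.0000, V(4,3)=0.0000, V(4,4)=0.0000
(3,0): S=21.0039. Δ = (V_up−V_dn)/(S_up−S_dn) = (5.0000−5.0000)/(28.7754−13.2325) = 0.0000. V = [p*·5.0000 + (1−p*)·5.0000]/1.01 = 4.9505. B = V − Δ·S = 4.9505.
(3,1): S=45.6753. Δ = (V_up−V_dn)/(S_up−S_dn) = (5.0000−5.0000)/(62.5751−28.7754) = 0.0000. V = [p*·5.0000 + (1−p*)·5.0000]/1.01 = 4.9505. B = V − Δ·S = 4.9505.
(3,2): S=99.3255. Δ = (V_up−V_dn)/(S_up−S_dn) = (0.0000−5.0000)/(136.0760−62.5751) = -0.0680. V = [p*·0.0000 + (1−p*)·5.0000]/1.01 = 2.4083. B = V − Δ·S = 9.1651.
(3,3): S=215.9937. Δ = (V_up−V_dn)/(S_up−S_dn) = (0.0000−0.0000)/(295.9113−136.0760) = 0.0000. V = [p*·0.0000 + (1−p*)·0.0000]/1.01 = 0.0000. B = V − Δ·S = 0.0000.
(2,0): S=33.3396. Δ = (V_up−V_dn)/(S_up−S_dn) = (4.9505−4.9505)/(45.6753−21.0039) = 0.0000. V = [p*·4.9505 + (1−p*)·4.9505]/1.01 = 4.9015. B = V − Δ·S = 4.9015.
(2,1): S=72.5004. Δ = (V_up−V_dn)/(S_up−S_dn) = (2.4083−4.9505)/(99.3255−45.6753) = -0.0474. V = [p*·2.4083 + (1−p*)·4.9505]/1.01 = 3.6090. B = V − Δ·S = 7.0443.
(2,2): S=157.6596. Δ = (V_up−V_dn)/(S_up−S_dn) = (0.0000−2.4083)/(215.9937−99.3255) = -0.0206. V = [p*·0.0000 + (1−p*)·2.4083]/1.01 = 1.1600. B = V − Δ·S = 4.4146.
(1,0): S=52.9200. Δ = (V_up−V_dn)/(S_up−S_dn) = (3.6090−4.9015)/(72.5004−33.3396) = -0.0330. V = [p*·3.6090 + (1−p*)·4.9015]/1.01 = 4.1958. B = V − Δ·S = 5.9424.
(1,1): S=115.0800. Δ = (V_up−V_dn)/(S_up−S_dn) = (1.1600−3.6090)/(157.6596−72.5004) = -0.0288. V = [p*·1.1600 + (1−p*)·3.6090]/1.01 = 2.3281. B = V − Δ·S = 5.6375.
(0,0): S=84.0000. Δ = (V_up−V_dn)/(S_up−S_dn) = (2.3281−4.1958)/(115.0800−52.9200) = -0.0300. V = [p*·2.3281 + (1−p*)·4.1958]/1.01 = 3.2047. B = V − Δ·S = 5.7286.
Root portfolio cost Δ·84+B reproduces V0=3.2047.

(0,0): Delta=-0.0300 Bond=5.7286
(1,0): Delta=-0.0330 Bond=5.9424
(1,1): Delta=-0.0288 Bond=5.6375
(2,0): Delta=0.0000 Bond=4.9015
(2,1): Delta=-0.0474 Bond=7.0443
(2,2): Delta=-0.0206 Bond=4.4146
(3,0): Delta=0.0000 Bond=4.9505
(3,1): Delta=0.0000 Bond=4.9505
(3,2): Delta=-0.0680 Bond=9.1651
(3,3): Delta=0.0000 Bond=0.0000
V0=3.2047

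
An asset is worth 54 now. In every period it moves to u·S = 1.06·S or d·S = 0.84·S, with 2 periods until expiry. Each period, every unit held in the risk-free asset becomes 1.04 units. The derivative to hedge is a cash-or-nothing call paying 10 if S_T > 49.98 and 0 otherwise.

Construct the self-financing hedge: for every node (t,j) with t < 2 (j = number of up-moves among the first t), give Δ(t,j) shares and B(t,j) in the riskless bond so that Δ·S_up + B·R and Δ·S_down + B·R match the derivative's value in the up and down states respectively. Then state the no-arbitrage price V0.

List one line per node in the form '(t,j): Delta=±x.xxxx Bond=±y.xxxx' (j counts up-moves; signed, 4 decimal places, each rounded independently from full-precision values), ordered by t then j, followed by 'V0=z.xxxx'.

(0,0): Delta=0.7358 Bond=-32.0920
(1,0): Delta=0.0000 Bond=0.0000
(1,1): Delta=0.7941 Bond=-36.7133
V0=7.6410

The replicating-portfolio and risk-neutral prices coincide; use p* = (1.04−0.84)/(1.06−0.84) = 0.9091 for the latter.
At expiry t=2: V(2,0)=0.0000, V(2,1)=0.0000, V(2,2)=10.0000
Node (1,0) S=45.3600: V=(p*·0.0000+(1−p*)·0.0000)/1.04=0.0000; Δ=(0.0000−0.0000)/(48.0816−38.1024)=0.0000; B=V−Δ·S=0.0000
Node (1,1) S=57.2400: V=(p*·10.0000+(1−p*)·0.0000)/1.04=8.7413; Δ=(10.0000−0.0000)/(60.6744−48.0816)=0.7941; B=V−Δ·S=-36.7133
Node (0,0) S=54.0000: V=(p*·8.7413+(1−p*)·0.0000)/1.04=7.6410; Δ=(8.7413−0.0000)/(57.2400−45.3600)=0.7358; B=V−Δ·S=-32.0920
Each (Δ,B) replicates both successor values, so the strategy is self-financing and V0 is arbitrage-free.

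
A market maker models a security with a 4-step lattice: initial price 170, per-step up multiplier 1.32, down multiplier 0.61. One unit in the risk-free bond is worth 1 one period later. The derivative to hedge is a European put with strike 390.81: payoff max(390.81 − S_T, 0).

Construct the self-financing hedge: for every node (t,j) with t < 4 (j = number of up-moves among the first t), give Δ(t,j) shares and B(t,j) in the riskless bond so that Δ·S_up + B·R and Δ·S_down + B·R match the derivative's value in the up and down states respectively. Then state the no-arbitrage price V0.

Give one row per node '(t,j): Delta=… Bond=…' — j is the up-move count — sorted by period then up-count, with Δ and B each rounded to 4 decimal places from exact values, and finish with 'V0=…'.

Under the risk-neutral measure, an up-move has probability p* = (R−d)/(u−d) = 0.5493 and values discount at R = 1.
Terminal payoffs: V(4,0)=367.2721, V(4,1)=339.8755, V(4,2)=280.5910, V(4,3)=152.3033, V(4,4)=0.0000
(3,0): S=38.5868. Δ = (V_up−V_dn)/(S_up−S_dn) = (339.8755−367.2721)/(50.9345−23.5379) = -1.0000. V = [p*·339.8755 + (1−p*)·367.2721]/1 = 352.2232. B = V − Δ·S = 390.8100.
(3,1): S=83.4992. Δ = (V_up−V_dn)/(S_up−S_dn) = (280.5910−339.8755)/(110.2190−50.9345) = -1.0000. V = [p*·280.5910 + (1−p*)·339.8755]/1 = 307.3108. B = V − Δ·S = 390.8100.
(3,2): S=180.6869. Δ = (V_up−V_dn)/(S_up−S_dn) = (152.3033−280.5910)/(238.5067−110.2190) = -1.0000. V = [p*·152.3033 + (1−p*)·280.5910]/1 = 210.1231. B = V − Δ·S = 390.8100.
(3,3): S=390.9946. Δ = (V_up−V_dn)/(S_up−S_dn) = (0.0000−152.3033)/(516.1128−238.5067) = -0.5486. V = [p*·0.0000 + (1−p*)·152.3033]/1 = 68.6437. B = V − Δ·S = 283.1555.
(2,0): S=63.2570. Δ = (V_up−V_dn)/(S_up−S_dn) = (307.3108−352.2232)/(83.4992−38.5868) = -1.0000. V = [p*·307.3108 + (1−p*)·352.2232]/1 = 327.5530. B = V − Δ·S = 390.8100.
(2,1): S=136.8840. Δ = (V_up−V_dn)/(S_up−S_dn) = (210.1231−307.3108)/(180.6869−83.4992) = -1.0000. V = [p*·210.1231 + (1−p*)·307.3108]/1 = 253.9260. B = V − Δ·S = 390.8100.
(2,2): S=296.2080. Δ = (V_up−V_dn)/(S_up−S_dn) = (68.6437−210.1231)/(390.9946−180.6869) = -0.6727. V = [p*·68.6437 + (1−p*)·210.1231]/1 = 132.4091. B = V − Δ·S = 331.6758.
(1,0): S=103.7000. Δ = (V_up−V_dn)/(S_up−S_dn) = (253.9260−327.5530)/(136.8840−63.2570) = -1.0000. V = [p*·253.9260 + (1−p*)·327.5530]/1 = 287.1100. B = V − Δ·S = 390.8100.
(1,1): S=224.4000. Δ = (V_up−V_dn)/(S_up−S_dn) = (132.4091−253.9260)/(296.2080−136.8840) = -0.7627. V = [p*·132.4091 + (1−p*)·253.9260]/1 = 187.1773. B = V − Δ·S = 358.3278.
(0,0): S=170.0000. Δ = (V_up−V_dn)/(S_up−S_dn) = (187.1773−287.1100)/(224.4000−103.7000) = -0.8279. V = [p*·187.1773 + (1−p*)·287.1100]/1 = 232.2174. B = V − Δ·S = 372.9677.
Root portfolio cost Δ·170+B reproduces V0=232.2174.

(0,0): Delta=-0.8279 Bond=372.9677
(1,0): Delta=-1.0000 Bond=390.8100
(1,1): Delta=-0.7627 Bond=358.3278
(2,0): Delta=-1.0000 Bond=390.8100
(2,1): Delta=-1.0000 Bond=390.8100
(2,2): Delta=-0.6727 Bond=331.6758
(3,0): Delta=-1.0000 Bond=390.8100
(3,1): Delta=-1.0000 Bond=390.8100
(3,2): Delta=-1.0000 Bond=390.8100
(3,3): Delta=-0.5486 Bond=283.1555
V0=232.2174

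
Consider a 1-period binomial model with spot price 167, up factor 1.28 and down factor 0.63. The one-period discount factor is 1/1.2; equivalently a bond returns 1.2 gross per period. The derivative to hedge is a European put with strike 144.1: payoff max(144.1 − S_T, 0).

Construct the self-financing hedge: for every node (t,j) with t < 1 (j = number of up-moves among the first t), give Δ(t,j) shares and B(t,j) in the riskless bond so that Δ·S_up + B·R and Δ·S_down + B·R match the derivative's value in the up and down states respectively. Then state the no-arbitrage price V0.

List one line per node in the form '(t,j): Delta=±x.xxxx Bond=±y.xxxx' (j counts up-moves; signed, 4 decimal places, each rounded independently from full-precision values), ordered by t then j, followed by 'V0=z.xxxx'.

The replicating-portfolio and risk-neutral prices coincide; use p* = (1.2−0.63)/(1.28−0.63) = 0.8769 for the latter.
Terminal values V(1,·): V(1,0)=38.8900, V(1,1)=0.0000
Node (0,0) S=167.0000: V=(p*·0.0000+(1−p*)·38.8900)/1.2=3.9887; Δ=(0.0000−38.8900)/(213.7600−105.2100)=-0.3583; B=V−Δ·S=63.8195
Self-financing check: at every node Δ·S+B equals the discounted successor values.

(0,0): Delta=-0.3583 Bond=63.8195
V0=3.9887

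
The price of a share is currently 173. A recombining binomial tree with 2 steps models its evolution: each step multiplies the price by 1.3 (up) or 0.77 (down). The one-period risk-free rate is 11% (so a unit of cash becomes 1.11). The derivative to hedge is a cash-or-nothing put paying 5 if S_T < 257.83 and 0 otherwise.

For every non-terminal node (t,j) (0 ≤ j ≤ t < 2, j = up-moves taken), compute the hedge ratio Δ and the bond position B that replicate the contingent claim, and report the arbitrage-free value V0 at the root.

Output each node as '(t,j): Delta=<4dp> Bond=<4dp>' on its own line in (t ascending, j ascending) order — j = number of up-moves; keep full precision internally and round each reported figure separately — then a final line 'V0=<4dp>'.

(0,0): Delta=-0.0315 Bond=7.8403
(1,0): Delta=0.0000 Bond=4.5045
(1,1): Delta=-0.0419 Bond=11.0488
V0=2.3881

Under the risk-neutral measure, an up-move has probability p* = (R−d)/(u−d) = 0.6415 and values discount at R = 1.11.
Payoff layer (t=2): V(2,0)=5.0000, V(2,1)=5.0000, V(2,2)=0.0000
  t=1,j=0: stock 133.2100 → up 173.1730 (V=5.0000), down 102.5717 (V=5.0000). Price 4.5045; hedge Δ=0.0000, bond B=4.5045.
  t=1,j=1: stock 224.9000 → up 292.3700 (V=0.0000), down 173.1730 (V=5.0000). Price 1.6148; hedge Δ=-0.0419, bond B=11.0488.
  t=0,j=0: stock 173.0000 → up 224.9000 (V=1.6148), down 133.2100 (V=4.5045). Price 2.3881; hedge Δ=-0.0315, bond B=7.8403.
Check: Δ(0,0)·S0 + B(0,0) = 2.3881 = V0.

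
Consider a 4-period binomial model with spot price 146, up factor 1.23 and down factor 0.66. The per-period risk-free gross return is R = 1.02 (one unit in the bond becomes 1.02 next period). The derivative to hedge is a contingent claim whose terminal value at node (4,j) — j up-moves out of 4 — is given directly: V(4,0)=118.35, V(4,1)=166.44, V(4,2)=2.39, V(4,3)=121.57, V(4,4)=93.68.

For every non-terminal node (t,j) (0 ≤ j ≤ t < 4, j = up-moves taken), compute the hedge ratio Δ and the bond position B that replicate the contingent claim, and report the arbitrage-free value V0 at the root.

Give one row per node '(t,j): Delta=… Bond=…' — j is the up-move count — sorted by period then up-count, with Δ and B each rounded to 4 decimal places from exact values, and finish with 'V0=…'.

The replicating-portfolio and risk-neutral prices coincide; use p* = (1.02−0.66)/(1.23−0.66) = 0.6316 for the latter.
Terminal values V(4,·): V(4,0)=118.3500, V(4,1)=166.4400, V(4,2)=2.3900, V(4,3)=121.5700, V(4,4)=93.6800
  t=3,j=0: stock 41.9744 → up 51.6285 (V=166.4400), down 27.7031 (V=118.3500). Price 145.8065; hedge Δ=2.0100, bond B=61.4381.
  t=3,j=1: stock 78.2250 → up 96.2168 (V=2.3900), down 51.6285 (V=166.4400). Price 61.5975; hedge Δ=-3.6792, bond B=349.4045.
  t=3,j=2: stock 145.7830 → up 179.3131 (V=121.5700), down 96.2168 (V=2.3900). Price 76.1388; hedge Δ=1.4342, bond B=-132.9489.
  t=3,j=3: stock 271.6866 → up 334.1745 (V=93.6800), down 179.3131 (V=121.5700). Price 101.9169; hedge Δ=-0.1801, bond B=150.8467.
  t=2,j=0: stock 63.5976 → up 78.2250 (V=61.5975), down 41.9744 (V=145.8065). Price 90.8058; hedge Δ=-2.3230, bond B=238.5408.
  t=2,j=1: stock 118.5228 → up 145.7830 (V=76.1388), down 78.2250 (V=61.5975). Price 69.3936; hedge Δ=0.2152, bond B=43.8826.
  t=2,j=2: stock 220.8834 → up 271.6866 (V=101.9169), down 145.7830 (V=76.1388). Price 90.6076; hedge Δ=0.2047, bond B=45.3828.
  t=1,j=0: stock 96.3600 → up 118.5228 (V=69.3936), down 63.5976 (V=90.8058). Price 75.7670; hedge Δ=-0.3898, bond B=113.3321.
  t=1,j=1: stock 179.5800 → up 220.8834 (V=90.6076), down 118.5228 (V=69.3936). Price 81.1685; hedge Δ=0.2072, bond B=43.9511.
  t=0,j=0: stock 146.0000 → up 179.5800 (V=81.1685), down 96.3600 (V=75.7670). Price 77.6260; hedge Δ=0.0649, bond B=68.1495.
Self-financing check: at every node Δ·S+B equals the discounted successor values.

(0,0): Delta=0.0649 Bond=68.1495
(1,0): Delta=-0.3898 Bond=113.3321
(1,1): Delta=0.2072 Bond=43.9511
(2,0): Delta=-2.3230 Bond=238.5408
(2,1): Delta=0.2152 Bond=43.8826
(2,2): Delta=0.2047 Bond=45.3828
(3,0): Delta=2.0100 Bond=61.4381
(3,1): Delta=-3.6792 Bond=349.4045
(3,2): Delta=1.4342 Bond=-132.9489
(3,3): Delta=-0.1801 Bond=150.8467
V0=77.6260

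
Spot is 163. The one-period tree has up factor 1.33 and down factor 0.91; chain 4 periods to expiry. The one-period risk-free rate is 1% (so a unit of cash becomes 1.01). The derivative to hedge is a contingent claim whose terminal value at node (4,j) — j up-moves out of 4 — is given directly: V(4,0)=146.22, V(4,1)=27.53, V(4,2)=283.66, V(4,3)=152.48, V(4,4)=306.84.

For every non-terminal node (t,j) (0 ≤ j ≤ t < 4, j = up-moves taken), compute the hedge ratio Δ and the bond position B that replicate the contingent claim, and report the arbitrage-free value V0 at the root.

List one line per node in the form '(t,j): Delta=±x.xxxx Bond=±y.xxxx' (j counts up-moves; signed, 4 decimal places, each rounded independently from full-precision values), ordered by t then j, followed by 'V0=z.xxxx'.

Since d<R<u, set p* = (R−d)/(u−d) = 0.2381; price each node as the discounted p*-expectation of its children.
Payoff layer (t=4): V(4,0)=146.2200, V(4,1)=27.5300, V(4,2)=283.6600, V(4,3)=152.4800, V(4,4)=306.8400
Node (3,0) S=122.8321: V=(p*·27.5300+(1−p*)·146.2200)/1.01=116.7926; Δ=(27.5300−146.2200)/(163.3667−111.7772)=-2.3007; B=V−Δ·S=399.3878
Node (3,1) S=179.5238: V=(p*·283.6600+(1−p*)·27.5300)/1.01=87.6370; Δ=(283.6600−27.5300)/(238.7667−163.3667)=3.3969; B=V−Δ·S=-522.1964
Node (3,2) S=262.3809: V=(p*·152.4800+(1−p*)·283.6600)/1.01=249.9274; Δ=(152.4800−283.6600)/(348.9666−238.7667)=-1.1904; B=V−Δ·S=562.2607
Node (3,3) S=383.4798: V=(p*·306.8400+(1−p*)·152.4800)/1.01=187.3588; Δ=(306.8400−152.4800)/(510.0282−348.9666)=0.9584; B=V−Δ·S=-180.1650
Node (2,0) S=134.9803: V=(p*·87.6370+(1−p*)·116.7926)/1.01=108.7631; Δ=(87.6370−116.7926)/(179.5238−122.8321)=-0.5143; B=V−Δ·S=178.1812
Node (2,1) S=197.2789: V=(p*·249.9274+(1−p*)·87.6370)/1.01=125.0273; Δ=(249.9274−87.6370)/(262.3809−179.5238)=1.9587; B=V−Δ·S=-261.3785
Node (2,2) S=288.3307: V=(p*·187.3588+(1−p*)·249.9274)/1.01=232.7031; Δ=(187.3588−249.9274)/(383.4798−262.3809)=-0.5167; B=V−Δ·S=381.6759
Node (1,0) S=148.3300: V=(p*·125.0273+(1−p*)·108.7631)/1.01=111.5203; Δ=(125.0273−108.7631)/(197.2789−134.9803)=0.2611; B=V−Δ·S=72.7961
Node (1,1) S=216.7900: V=(p*·232.7031+(1−p*)·125.0273)/1.01=149.1726; Δ=(232.7031−125.0273)/(288.3307−197.2789)=1.1826; B=V−Δ·S=-107.1983
Node (0,0) S=163.0000: V=(p*·149.1726+(1−p*)·111.5203)/1.01=119.2922; Δ=(149.1726−111.5203)/(216.7900−148.3300)=0.5500; B=V−Δ·S=29.6439
Root portfolio cost Δ·163+B reproduces V0=119.2922.

(0,0): Delta=0.5500 Bond=29.6439
(1,0): Delta=0.2611 Bond=72.7961
(1,1): Delta=1.1826 Bond=-107.1983
(2,0): Delta=-0.5143 Bond=178.1812
(2,1): Delta=1.9587 Bond=-261.3785
(2,2): Delta=-0.5167 Bond=381.6759
(3,0): Delta=-2.3007 Bond=399.3878
(3,1): Delta=3.3969 Bond=-522.1964
(3,2): Delta=-1.1904 Bond=562.2607
(3,3): Delta=0.9584 Bond=-180.1650
V0=119.2922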